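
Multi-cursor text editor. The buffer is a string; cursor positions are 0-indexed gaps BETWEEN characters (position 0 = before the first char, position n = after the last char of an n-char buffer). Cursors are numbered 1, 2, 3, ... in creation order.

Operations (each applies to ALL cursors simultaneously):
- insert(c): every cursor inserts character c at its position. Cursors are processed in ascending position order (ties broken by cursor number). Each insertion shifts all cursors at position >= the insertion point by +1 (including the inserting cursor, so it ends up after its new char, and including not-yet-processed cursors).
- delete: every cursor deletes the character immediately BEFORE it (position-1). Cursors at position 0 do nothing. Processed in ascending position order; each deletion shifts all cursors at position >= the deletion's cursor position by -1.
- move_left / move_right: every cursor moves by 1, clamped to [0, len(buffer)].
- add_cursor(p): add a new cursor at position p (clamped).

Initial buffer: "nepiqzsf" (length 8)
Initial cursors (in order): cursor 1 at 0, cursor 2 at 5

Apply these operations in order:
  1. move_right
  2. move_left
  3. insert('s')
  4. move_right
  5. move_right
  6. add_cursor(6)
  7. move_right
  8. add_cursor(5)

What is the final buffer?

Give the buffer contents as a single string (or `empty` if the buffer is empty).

After op 1 (move_right): buffer="nepiqzsf" (len 8), cursors c1@1 c2@6, authorship ........
After op 2 (move_left): buffer="nepiqzsf" (len 8), cursors c1@0 c2@5, authorship ........
After op 3 (insert('s')): buffer="snepiqszsf" (len 10), cursors c1@1 c2@7, authorship 1.....2...
After op 4 (move_right): buffer="snepiqszsf" (len 10), cursors c1@2 c2@8, authorship 1.....2...
After op 5 (move_right): buffer="snepiqszsf" (len 10), cursors c1@3 c2@9, authorship 1.....2...
After op 6 (add_cursor(6)): buffer="snepiqszsf" (len 10), cursors c1@3 c3@6 c2@9, authorship 1.....2...
After op 7 (move_right): buffer="snepiqszsf" (len 10), cursors c1@4 c3@7 c2@10, authorship 1.....2...
After op 8 (add_cursor(5)): buffer="snepiqszsf" (len 10), cursors c1@4 c4@5 c3@7 c2@10, authorship 1.....2...

Answer: snepiqszsf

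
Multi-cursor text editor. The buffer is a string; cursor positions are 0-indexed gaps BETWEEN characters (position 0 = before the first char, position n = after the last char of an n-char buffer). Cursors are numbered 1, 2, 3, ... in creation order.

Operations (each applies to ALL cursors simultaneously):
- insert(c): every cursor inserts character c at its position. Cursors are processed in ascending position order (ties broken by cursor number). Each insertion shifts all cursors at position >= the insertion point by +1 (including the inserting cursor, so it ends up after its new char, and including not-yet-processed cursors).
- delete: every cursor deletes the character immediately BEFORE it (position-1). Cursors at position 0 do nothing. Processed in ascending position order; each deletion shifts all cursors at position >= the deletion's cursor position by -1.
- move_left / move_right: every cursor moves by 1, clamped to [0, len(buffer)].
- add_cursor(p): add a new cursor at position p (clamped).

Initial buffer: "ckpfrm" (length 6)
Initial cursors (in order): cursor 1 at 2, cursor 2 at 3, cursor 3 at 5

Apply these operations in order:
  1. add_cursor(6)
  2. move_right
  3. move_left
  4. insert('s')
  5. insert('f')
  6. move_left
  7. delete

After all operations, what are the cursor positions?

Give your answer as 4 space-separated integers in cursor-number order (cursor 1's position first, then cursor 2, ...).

Answer: 2 4 8 8

Derivation:
After op 1 (add_cursor(6)): buffer="ckpfrm" (len 6), cursors c1@2 c2@3 c3@5 c4@6, authorship ......
After op 2 (move_right): buffer="ckpfrm" (len 6), cursors c1@3 c2@4 c3@6 c4@6, authorship ......
After op 3 (move_left): buffer="ckpfrm" (len 6), cursors c1@2 c2@3 c3@5 c4@5, authorship ......
After op 4 (insert('s')): buffer="ckspsfrssm" (len 10), cursors c1@3 c2@5 c3@9 c4@9, authorship ..1.2..34.
After op 5 (insert('f')): buffer="cksfpsffrssffm" (len 14), cursors c1@4 c2@7 c3@13 c4@13, authorship ..11.22..3434.
After op 6 (move_left): buffer="cksfpsffrssffm" (len 14), cursors c1@3 c2@6 c3@12 c4@12, authorship ..11.22..3434.
After op 7 (delete): buffer="ckfpffrsfm" (len 10), cursors c1@2 c2@4 c3@8 c4@8, authorship ..1.2..34.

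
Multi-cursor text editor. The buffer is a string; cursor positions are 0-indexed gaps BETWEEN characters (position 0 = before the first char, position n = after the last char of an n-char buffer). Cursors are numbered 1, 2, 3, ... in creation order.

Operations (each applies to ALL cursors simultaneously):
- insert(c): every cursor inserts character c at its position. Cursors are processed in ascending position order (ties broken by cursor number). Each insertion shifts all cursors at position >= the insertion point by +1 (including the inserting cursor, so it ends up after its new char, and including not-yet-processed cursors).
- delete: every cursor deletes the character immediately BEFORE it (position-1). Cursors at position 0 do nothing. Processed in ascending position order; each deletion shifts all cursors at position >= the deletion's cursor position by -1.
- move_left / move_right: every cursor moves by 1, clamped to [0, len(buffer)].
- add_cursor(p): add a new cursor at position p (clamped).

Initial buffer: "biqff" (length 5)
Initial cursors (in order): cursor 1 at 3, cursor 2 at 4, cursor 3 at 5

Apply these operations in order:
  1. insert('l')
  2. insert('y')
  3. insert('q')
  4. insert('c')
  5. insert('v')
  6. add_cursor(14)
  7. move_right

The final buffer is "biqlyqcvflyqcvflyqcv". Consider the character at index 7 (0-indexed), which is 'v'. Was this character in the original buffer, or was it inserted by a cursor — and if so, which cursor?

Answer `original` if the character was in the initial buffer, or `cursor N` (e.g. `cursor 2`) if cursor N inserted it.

After op 1 (insert('l')): buffer="biqlflfl" (len 8), cursors c1@4 c2@6 c3@8, authorship ...1.2.3
After op 2 (insert('y')): buffer="biqlyflyfly" (len 11), cursors c1@5 c2@8 c3@11, authorship ...11.22.33
After op 3 (insert('q')): buffer="biqlyqflyqflyq" (len 14), cursors c1@6 c2@10 c3@14, authorship ...111.222.333
After op 4 (insert('c')): buffer="biqlyqcflyqcflyqc" (len 17), cursors c1@7 c2@12 c3@17, authorship ...1111.2222.3333
After op 5 (insert('v')): buffer="biqlyqcvflyqcvflyqcv" (len 20), cursors c1@8 c2@14 c3@20, authorship ...11111.22222.33333
After op 6 (add_cursor(14)): buffer="biqlyqcvflyqcvflyqcv" (len 20), cursors c1@8 c2@14 c4@14 c3@20, authorship ...11111.22222.33333
After op 7 (move_right): buffer="biqlyqcvflyqcvflyqcv" (len 20), cursors c1@9 c2@15 c4@15 c3@20, authorship ...11111.22222.33333
Authorship (.=original, N=cursor N): . . . 1 1 1 1 1 . 2 2 2 2 2 . 3 3 3 3 3
Index 7: author = 1

Answer: cursor 1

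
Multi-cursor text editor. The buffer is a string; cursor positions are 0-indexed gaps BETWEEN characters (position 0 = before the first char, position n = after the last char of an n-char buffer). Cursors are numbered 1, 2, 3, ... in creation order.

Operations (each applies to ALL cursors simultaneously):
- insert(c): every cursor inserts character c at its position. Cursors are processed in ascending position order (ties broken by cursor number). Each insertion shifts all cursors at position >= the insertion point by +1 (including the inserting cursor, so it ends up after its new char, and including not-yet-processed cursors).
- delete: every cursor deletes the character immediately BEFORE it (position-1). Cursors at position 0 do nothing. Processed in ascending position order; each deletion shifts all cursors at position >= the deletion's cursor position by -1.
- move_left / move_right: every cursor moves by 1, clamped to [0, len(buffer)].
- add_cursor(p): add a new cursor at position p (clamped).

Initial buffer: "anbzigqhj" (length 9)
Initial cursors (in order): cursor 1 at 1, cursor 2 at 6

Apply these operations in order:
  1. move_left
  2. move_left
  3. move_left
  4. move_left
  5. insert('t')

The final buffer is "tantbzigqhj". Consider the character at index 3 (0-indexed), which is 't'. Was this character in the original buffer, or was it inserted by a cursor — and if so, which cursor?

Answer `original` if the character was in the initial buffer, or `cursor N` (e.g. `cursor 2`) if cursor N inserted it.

Answer: cursor 2

Derivation:
After op 1 (move_left): buffer="anbzigqhj" (len 9), cursors c1@0 c2@5, authorship .........
After op 2 (move_left): buffer="anbzigqhj" (len 9), cursors c1@0 c2@4, authorship .........
After op 3 (move_left): buffer="anbzigqhj" (len 9), cursors c1@0 c2@3, authorship .........
After op 4 (move_left): buffer="anbzigqhj" (len 9), cursors c1@0 c2@2, authorship .........
After op 5 (insert('t')): buffer="tantbzigqhj" (len 11), cursors c1@1 c2@4, authorship 1..2.......
Authorship (.=original, N=cursor N): 1 . . 2 . . . . . . .
Index 3: author = 2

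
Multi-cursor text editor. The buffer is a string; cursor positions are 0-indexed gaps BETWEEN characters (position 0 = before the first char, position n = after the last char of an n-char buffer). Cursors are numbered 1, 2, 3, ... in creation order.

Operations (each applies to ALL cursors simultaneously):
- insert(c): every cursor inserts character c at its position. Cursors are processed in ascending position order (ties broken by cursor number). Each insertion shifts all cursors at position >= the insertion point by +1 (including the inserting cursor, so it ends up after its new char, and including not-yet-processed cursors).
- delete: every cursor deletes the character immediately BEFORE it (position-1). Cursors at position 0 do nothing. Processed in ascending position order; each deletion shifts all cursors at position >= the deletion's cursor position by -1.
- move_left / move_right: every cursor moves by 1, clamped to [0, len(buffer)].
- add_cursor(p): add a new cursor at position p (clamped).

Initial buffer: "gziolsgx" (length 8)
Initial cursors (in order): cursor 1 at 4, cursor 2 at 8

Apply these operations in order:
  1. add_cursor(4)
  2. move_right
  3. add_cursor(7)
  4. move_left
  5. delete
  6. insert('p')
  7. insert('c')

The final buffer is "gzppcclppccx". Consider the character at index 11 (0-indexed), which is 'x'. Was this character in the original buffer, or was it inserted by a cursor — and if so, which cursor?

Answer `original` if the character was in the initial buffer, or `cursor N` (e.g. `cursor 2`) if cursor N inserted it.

After op 1 (add_cursor(4)): buffer="gziolsgx" (len 8), cursors c1@4 c3@4 c2@8, authorship ........
After op 2 (move_right): buffer="gziolsgx" (len 8), cursors c1@5 c3@5 c2@8, authorship ........
After op 3 (add_cursor(7)): buffer="gziolsgx" (len 8), cursors c1@5 c3@5 c4@7 c2@8, authorship ........
After op 4 (move_left): buffer="gziolsgx" (len 8), cursors c1@4 c3@4 c4@6 c2@7, authorship ........
After op 5 (delete): buffer="gzlx" (len 4), cursors c1@2 c3@2 c2@3 c4@3, authorship ....
After op 6 (insert('p')): buffer="gzpplppx" (len 8), cursors c1@4 c3@4 c2@7 c4@7, authorship ..13.24.
After op 7 (insert('c')): buffer="gzppcclppccx" (len 12), cursors c1@6 c3@6 c2@11 c4@11, authorship ..1313.2424.
Authorship (.=original, N=cursor N): . . 1 3 1 3 . 2 4 2 4 .
Index 11: author = original

Answer: original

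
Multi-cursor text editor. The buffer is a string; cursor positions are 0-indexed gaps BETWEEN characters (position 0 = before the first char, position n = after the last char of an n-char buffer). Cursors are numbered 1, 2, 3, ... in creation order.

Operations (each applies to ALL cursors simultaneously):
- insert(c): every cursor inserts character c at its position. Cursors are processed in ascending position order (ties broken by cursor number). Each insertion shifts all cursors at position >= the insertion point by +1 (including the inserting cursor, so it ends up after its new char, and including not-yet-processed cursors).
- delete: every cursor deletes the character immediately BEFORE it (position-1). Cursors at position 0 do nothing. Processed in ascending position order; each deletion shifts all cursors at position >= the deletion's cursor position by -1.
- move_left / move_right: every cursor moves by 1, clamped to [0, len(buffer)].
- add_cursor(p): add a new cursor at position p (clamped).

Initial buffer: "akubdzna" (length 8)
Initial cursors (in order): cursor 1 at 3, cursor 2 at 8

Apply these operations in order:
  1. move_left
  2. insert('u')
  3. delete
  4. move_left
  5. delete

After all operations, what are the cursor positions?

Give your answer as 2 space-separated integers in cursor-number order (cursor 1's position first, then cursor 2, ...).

After op 1 (move_left): buffer="akubdzna" (len 8), cursors c1@2 c2@7, authorship ........
After op 2 (insert('u')): buffer="akuubdznua" (len 10), cursors c1@3 c2@9, authorship ..1.....2.
After op 3 (delete): buffer="akubdzna" (len 8), cursors c1@2 c2@7, authorship ........
After op 4 (move_left): buffer="akubdzna" (len 8), cursors c1@1 c2@6, authorship ........
After op 5 (delete): buffer="kubdna" (len 6), cursors c1@0 c2@4, authorship ......

Answer: 0 4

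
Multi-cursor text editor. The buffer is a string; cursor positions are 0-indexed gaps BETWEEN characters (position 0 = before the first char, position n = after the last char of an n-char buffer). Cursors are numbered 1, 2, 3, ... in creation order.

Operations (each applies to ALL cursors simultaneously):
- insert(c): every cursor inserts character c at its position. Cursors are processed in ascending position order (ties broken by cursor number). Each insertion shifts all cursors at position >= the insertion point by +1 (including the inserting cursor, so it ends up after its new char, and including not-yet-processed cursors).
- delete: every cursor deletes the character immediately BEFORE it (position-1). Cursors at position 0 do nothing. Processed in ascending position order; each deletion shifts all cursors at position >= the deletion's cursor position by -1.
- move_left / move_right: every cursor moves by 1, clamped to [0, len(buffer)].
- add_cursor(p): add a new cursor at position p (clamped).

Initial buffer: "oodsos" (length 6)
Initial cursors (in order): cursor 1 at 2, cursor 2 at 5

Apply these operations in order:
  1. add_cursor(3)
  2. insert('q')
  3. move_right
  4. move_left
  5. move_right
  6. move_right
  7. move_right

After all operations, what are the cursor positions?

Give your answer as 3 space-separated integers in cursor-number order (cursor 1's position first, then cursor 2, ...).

Answer: 6 9 8

Derivation:
After op 1 (add_cursor(3)): buffer="oodsos" (len 6), cursors c1@2 c3@3 c2@5, authorship ......
After op 2 (insert('q')): buffer="ooqdqsoqs" (len 9), cursors c1@3 c3@5 c2@8, authorship ..1.3..2.
After op 3 (move_right): buffer="ooqdqsoqs" (len 9), cursors c1@4 c3@6 c2@9, authorship ..1.3..2.
After op 4 (move_left): buffer="ooqdqsoqs" (len 9), cursors c1@3 c3@5 c2@8, authorship ..1.3..2.
After op 5 (move_right): buffer="ooqdqsoqs" (len 9), cursors c1@4 c3@6 c2@9, authorship ..1.3..2.
After op 6 (move_right): buffer="ooqdqsoqs" (len 9), cursors c1@5 c3@7 c2@9, authorship ..1.3..2.
After op 7 (move_right): buffer="ooqdqsoqs" (len 9), cursors c1@6 c3@8 c2@9, authorship ..1.3..2.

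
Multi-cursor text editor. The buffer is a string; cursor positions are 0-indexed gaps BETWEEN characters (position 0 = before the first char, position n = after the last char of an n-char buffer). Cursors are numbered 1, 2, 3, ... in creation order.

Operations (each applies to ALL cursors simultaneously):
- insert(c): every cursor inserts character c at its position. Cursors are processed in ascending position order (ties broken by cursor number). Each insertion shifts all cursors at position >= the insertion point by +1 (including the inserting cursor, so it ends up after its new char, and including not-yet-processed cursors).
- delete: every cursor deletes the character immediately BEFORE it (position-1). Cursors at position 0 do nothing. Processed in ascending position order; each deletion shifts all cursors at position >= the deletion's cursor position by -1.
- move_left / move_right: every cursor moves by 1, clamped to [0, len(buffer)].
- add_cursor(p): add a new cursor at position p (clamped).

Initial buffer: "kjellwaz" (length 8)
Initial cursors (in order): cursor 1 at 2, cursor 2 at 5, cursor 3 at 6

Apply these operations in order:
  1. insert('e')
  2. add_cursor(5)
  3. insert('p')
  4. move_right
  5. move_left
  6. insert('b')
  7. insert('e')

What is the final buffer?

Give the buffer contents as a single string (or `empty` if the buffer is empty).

After op 1 (insert('e')): buffer="kjeelleweaz" (len 11), cursors c1@3 c2@7 c3@9, authorship ..1...2.3..
After op 2 (add_cursor(5)): buffer="kjeelleweaz" (len 11), cursors c1@3 c4@5 c2@7 c3@9, authorship ..1...2.3..
After op 3 (insert('p')): buffer="kjepelplepwepaz" (len 15), cursors c1@4 c4@7 c2@10 c3@13, authorship ..11..4.22.33..
After op 4 (move_right): buffer="kjepelplepwepaz" (len 15), cursors c1@5 c4@8 c2@11 c3@14, authorship ..11..4.22.33..
After op 5 (move_left): buffer="kjepelplepwepaz" (len 15), cursors c1@4 c4@7 c2@10 c3@13, authorship ..11..4.22.33..
After op 6 (insert('b')): buffer="kjepbelpblepbwepbaz" (len 19), cursors c1@5 c4@9 c2@13 c3@17, authorship ..111..44.222.333..
After op 7 (insert('e')): buffer="kjepbeelpbelepbewepbeaz" (len 23), cursors c1@6 c4@11 c2@16 c3@21, authorship ..1111..444.2222.3333..

Answer: kjepbeelpbelepbewepbeaz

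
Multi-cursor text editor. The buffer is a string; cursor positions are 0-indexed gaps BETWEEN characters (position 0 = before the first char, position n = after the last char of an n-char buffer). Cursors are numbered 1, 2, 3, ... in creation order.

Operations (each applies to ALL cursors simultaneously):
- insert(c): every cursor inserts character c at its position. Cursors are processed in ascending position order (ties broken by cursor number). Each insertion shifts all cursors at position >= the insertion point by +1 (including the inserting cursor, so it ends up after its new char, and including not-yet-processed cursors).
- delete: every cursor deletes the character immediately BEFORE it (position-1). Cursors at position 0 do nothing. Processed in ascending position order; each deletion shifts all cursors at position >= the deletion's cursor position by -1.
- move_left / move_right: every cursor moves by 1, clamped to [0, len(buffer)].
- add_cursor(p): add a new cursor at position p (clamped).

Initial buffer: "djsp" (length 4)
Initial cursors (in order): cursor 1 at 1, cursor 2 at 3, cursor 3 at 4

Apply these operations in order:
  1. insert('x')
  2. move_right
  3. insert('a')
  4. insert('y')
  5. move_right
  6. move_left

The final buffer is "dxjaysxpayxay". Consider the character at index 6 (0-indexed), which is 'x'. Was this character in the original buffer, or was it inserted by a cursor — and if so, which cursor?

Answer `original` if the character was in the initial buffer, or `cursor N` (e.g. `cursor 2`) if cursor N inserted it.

Answer: cursor 2

Derivation:
After op 1 (insert('x')): buffer="dxjsxpx" (len 7), cursors c1@2 c2@5 c3@7, authorship .1..2.3
After op 2 (move_right): buffer="dxjsxpx" (len 7), cursors c1@3 c2@6 c3@7, authorship .1..2.3
After op 3 (insert('a')): buffer="dxjasxpaxa" (len 10), cursors c1@4 c2@8 c3@10, authorship .1.1.2.233
After op 4 (insert('y')): buffer="dxjaysxpayxay" (len 13), cursors c1@5 c2@10 c3@13, authorship .1.11.2.22333
After op 5 (move_right): buffer="dxjaysxpayxay" (len 13), cursors c1@6 c2@11 c3@13, authorship .1.11.2.22333
After op 6 (move_left): buffer="dxjaysxpayxay" (len 13), cursors c1@5 c2@10 c3@12, authorship .1.11.2.22333
Authorship (.=original, N=cursor N): . 1 . 1 1 . 2 . 2 2 3 3 3
Index 6: author = 2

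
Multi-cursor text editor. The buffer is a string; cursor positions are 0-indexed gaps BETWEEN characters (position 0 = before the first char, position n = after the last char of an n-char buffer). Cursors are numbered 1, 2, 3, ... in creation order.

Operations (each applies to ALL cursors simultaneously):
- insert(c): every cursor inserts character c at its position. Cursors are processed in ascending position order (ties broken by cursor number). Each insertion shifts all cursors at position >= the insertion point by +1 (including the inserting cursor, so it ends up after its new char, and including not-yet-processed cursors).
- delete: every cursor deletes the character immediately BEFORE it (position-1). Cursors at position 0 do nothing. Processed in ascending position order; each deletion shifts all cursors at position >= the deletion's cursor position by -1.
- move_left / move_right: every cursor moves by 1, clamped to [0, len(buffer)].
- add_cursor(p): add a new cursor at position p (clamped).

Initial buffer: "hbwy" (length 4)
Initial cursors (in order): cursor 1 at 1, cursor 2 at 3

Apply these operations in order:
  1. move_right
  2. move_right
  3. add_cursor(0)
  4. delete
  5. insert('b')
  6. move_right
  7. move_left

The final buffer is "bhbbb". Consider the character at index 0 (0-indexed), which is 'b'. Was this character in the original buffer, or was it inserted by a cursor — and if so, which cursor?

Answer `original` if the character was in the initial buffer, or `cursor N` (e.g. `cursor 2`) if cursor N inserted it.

After op 1 (move_right): buffer="hbwy" (len 4), cursors c1@2 c2@4, authorship ....
After op 2 (move_right): buffer="hbwy" (len 4), cursors c1@3 c2@4, authorship ....
After op 3 (add_cursor(0)): buffer="hbwy" (len 4), cursors c3@0 c1@3 c2@4, authorship ....
After op 4 (delete): buffer="hb" (len 2), cursors c3@0 c1@2 c2@2, authorship ..
After op 5 (insert('b')): buffer="bhbbb" (len 5), cursors c3@1 c1@5 c2@5, authorship 3..12
After op 6 (move_right): buffer="bhbbb" (len 5), cursors c3@2 c1@5 c2@5, authorship 3..12
After op 7 (move_left): buffer="bhbbb" (len 5), cursors c3@1 c1@4 c2@4, authorship 3..12
Authorship (.=original, N=cursor N): 3 . . 1 2
Index 0: author = 3

Answer: cursor 3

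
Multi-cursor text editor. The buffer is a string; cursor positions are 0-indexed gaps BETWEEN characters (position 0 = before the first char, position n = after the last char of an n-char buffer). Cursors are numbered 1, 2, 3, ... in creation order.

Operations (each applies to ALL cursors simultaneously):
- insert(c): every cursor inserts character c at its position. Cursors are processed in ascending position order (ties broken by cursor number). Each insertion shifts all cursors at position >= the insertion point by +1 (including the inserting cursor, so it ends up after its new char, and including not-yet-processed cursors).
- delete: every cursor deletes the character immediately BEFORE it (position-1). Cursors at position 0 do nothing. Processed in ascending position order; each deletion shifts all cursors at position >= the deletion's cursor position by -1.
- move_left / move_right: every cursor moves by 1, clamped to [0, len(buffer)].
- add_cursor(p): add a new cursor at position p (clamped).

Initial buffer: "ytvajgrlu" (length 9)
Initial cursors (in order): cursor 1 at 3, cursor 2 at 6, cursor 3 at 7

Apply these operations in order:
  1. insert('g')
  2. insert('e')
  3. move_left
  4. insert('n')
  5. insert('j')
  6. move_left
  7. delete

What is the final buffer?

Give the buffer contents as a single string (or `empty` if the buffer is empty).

Answer: ytvgjeajggjergjelu

Derivation:
After op 1 (insert('g')): buffer="ytvgajggrglu" (len 12), cursors c1@4 c2@8 c3@10, authorship ...1...2.3..
After op 2 (insert('e')): buffer="ytvgeajggergelu" (len 15), cursors c1@5 c2@10 c3@13, authorship ...11...22.33..
After op 3 (move_left): buffer="ytvgeajggergelu" (len 15), cursors c1@4 c2@9 c3@12, authorship ...11...22.33..
After op 4 (insert('n')): buffer="ytvgneajggnergnelu" (len 18), cursors c1@5 c2@11 c3@15, authorship ...111...222.333..
After op 5 (insert('j')): buffer="ytvgnjeajggnjergnjelu" (len 21), cursors c1@6 c2@13 c3@18, authorship ...1111...2222.3333..
After op 6 (move_left): buffer="ytvgnjeajggnjergnjelu" (len 21), cursors c1@5 c2@12 c3@17, authorship ...1111...2222.3333..
After op 7 (delete): buffer="ytvgjeajggjergjelu" (len 18), cursors c1@4 c2@10 c3@14, authorship ...111...222.333..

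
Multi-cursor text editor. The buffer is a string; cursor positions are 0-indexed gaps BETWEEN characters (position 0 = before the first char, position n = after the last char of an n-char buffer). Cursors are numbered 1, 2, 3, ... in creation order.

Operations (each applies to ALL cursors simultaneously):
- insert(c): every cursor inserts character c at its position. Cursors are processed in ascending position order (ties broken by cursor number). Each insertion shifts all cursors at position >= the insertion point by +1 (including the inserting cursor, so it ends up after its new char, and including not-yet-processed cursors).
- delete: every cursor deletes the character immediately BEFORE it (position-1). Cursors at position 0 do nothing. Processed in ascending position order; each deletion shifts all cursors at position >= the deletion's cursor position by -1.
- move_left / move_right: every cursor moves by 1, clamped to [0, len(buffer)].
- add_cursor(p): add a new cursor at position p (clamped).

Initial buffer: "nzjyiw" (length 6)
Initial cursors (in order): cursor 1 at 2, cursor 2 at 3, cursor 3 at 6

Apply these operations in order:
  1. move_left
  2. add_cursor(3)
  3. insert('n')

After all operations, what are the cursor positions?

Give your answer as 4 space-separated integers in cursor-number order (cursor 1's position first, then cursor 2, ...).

After op 1 (move_left): buffer="nzjyiw" (len 6), cursors c1@1 c2@2 c3@5, authorship ......
After op 2 (add_cursor(3)): buffer="nzjyiw" (len 6), cursors c1@1 c2@2 c4@3 c3@5, authorship ......
After op 3 (insert('n')): buffer="nnznjnyinw" (len 10), cursors c1@2 c2@4 c4@6 c3@9, authorship .1.2.4..3.

Answer: 2 4 9 6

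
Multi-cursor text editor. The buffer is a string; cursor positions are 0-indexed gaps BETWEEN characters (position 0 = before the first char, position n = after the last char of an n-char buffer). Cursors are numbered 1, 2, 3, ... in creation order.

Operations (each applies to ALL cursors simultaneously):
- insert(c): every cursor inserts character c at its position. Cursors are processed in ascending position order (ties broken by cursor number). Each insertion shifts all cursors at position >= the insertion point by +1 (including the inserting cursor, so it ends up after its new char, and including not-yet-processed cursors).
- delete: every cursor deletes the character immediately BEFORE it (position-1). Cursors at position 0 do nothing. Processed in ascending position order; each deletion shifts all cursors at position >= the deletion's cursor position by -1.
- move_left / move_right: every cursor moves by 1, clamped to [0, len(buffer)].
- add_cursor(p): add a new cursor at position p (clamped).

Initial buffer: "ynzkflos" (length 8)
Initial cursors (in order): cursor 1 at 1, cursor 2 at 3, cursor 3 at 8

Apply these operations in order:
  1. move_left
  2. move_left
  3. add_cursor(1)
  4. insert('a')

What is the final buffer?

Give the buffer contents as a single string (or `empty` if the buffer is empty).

Answer: ayaanzkflaos

Derivation:
After op 1 (move_left): buffer="ynzkflos" (len 8), cursors c1@0 c2@2 c3@7, authorship ........
After op 2 (move_left): buffer="ynzkflos" (len 8), cursors c1@0 c2@1 c3@6, authorship ........
After op 3 (add_cursor(1)): buffer="ynzkflos" (len 8), cursors c1@0 c2@1 c4@1 c3@6, authorship ........
After op 4 (insert('a')): buffer="ayaanzkflaos" (len 12), cursors c1@1 c2@4 c4@4 c3@10, authorship 1.24.....3..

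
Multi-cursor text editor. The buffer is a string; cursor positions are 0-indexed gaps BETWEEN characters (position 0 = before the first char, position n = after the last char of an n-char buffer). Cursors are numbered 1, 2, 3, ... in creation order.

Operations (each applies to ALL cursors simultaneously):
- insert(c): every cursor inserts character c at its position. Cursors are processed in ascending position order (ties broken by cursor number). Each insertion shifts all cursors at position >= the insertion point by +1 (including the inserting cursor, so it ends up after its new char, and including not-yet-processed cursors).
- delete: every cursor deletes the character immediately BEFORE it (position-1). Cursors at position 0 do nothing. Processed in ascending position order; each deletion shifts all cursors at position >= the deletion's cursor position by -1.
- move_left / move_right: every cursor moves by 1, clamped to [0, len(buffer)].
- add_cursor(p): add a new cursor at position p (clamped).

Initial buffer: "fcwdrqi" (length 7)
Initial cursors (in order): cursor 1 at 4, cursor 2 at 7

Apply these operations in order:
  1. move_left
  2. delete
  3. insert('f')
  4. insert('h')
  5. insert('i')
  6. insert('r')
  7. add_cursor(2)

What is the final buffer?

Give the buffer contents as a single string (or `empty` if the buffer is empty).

After op 1 (move_left): buffer="fcwdrqi" (len 7), cursors c1@3 c2@6, authorship .......
After op 2 (delete): buffer="fcdri" (len 5), cursors c1@2 c2@4, authorship .....
After op 3 (insert('f')): buffer="fcfdrfi" (len 7), cursors c1@3 c2@6, authorship ..1..2.
After op 4 (insert('h')): buffer="fcfhdrfhi" (len 9), cursors c1@4 c2@8, authorship ..11..22.
After op 5 (insert('i')): buffer="fcfhidrfhii" (len 11), cursors c1@5 c2@10, authorship ..111..222.
After op 6 (insert('r')): buffer="fcfhirdrfhiri" (len 13), cursors c1@6 c2@12, authorship ..1111..2222.
After op 7 (add_cursor(2)): buffer="fcfhirdrfhiri" (len 13), cursors c3@2 c1@6 c2@12, authorship ..1111..2222.

Answer: fcfhirdrfhiri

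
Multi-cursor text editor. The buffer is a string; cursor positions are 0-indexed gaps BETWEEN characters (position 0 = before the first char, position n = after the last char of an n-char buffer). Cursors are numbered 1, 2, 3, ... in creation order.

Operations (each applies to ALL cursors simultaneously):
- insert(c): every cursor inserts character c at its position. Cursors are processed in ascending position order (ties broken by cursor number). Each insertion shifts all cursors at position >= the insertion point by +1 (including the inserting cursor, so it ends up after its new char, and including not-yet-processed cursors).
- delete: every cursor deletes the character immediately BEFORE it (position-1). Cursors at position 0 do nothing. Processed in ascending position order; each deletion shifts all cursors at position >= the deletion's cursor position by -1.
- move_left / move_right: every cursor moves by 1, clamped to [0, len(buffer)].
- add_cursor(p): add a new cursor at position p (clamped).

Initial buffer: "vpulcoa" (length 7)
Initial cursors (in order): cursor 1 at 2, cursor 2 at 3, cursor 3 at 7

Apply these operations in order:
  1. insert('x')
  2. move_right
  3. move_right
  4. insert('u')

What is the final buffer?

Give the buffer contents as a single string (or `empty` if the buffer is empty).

Answer: vpxuxulcuoaxu

Derivation:
After op 1 (insert('x')): buffer="vpxuxlcoax" (len 10), cursors c1@3 c2@5 c3@10, authorship ..1.2....3
After op 2 (move_right): buffer="vpxuxlcoax" (len 10), cursors c1@4 c2@6 c3@10, authorship ..1.2....3
After op 3 (move_right): buffer="vpxuxlcoax" (len 10), cursors c1@5 c2@7 c3@10, authorship ..1.2....3
After op 4 (insert('u')): buffer="vpxuxulcuoaxu" (len 13), cursors c1@6 c2@9 c3@13, authorship ..1.21..2..33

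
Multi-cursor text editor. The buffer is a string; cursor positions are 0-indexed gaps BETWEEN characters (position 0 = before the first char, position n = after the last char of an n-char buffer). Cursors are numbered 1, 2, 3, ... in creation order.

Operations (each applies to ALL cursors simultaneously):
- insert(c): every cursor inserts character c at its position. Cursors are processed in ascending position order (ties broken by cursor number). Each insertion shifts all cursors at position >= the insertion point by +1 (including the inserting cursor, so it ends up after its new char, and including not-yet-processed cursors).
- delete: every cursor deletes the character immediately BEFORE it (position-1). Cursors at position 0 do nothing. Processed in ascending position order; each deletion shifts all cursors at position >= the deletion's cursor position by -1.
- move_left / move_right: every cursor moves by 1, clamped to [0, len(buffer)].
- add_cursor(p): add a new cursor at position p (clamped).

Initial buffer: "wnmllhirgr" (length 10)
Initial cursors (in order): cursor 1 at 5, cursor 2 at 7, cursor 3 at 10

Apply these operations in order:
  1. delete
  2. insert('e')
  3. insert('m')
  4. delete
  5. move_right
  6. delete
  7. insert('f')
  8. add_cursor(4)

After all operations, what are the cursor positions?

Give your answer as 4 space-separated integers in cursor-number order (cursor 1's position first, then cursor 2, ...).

Answer: 6 8 10 4

Derivation:
After op 1 (delete): buffer="wnmlhrg" (len 7), cursors c1@4 c2@5 c3@7, authorship .......
After op 2 (insert('e')): buffer="wnmleherge" (len 10), cursors c1@5 c2@7 c3@10, authorship ....1.2..3
After op 3 (insert('m')): buffer="wnmlemhemrgem" (len 13), cursors c1@6 c2@9 c3@13, authorship ....11.22..33
After op 4 (delete): buffer="wnmleherge" (len 10), cursors c1@5 c2@7 c3@10, authorship ....1.2..3
After op 5 (move_right): buffer="wnmleherge" (len 10), cursors c1@6 c2@8 c3@10, authorship ....1.2..3
After op 6 (delete): buffer="wnmleeg" (len 7), cursors c1@5 c2@6 c3@7, authorship ....12.
After op 7 (insert('f')): buffer="wnmlefefgf" (len 10), cursors c1@6 c2@8 c3@10, authorship ....1122.3
After op 8 (add_cursor(4)): buffer="wnmlefefgf" (len 10), cursors c4@4 c1@6 c2@8 c3@10, authorship ....1122.3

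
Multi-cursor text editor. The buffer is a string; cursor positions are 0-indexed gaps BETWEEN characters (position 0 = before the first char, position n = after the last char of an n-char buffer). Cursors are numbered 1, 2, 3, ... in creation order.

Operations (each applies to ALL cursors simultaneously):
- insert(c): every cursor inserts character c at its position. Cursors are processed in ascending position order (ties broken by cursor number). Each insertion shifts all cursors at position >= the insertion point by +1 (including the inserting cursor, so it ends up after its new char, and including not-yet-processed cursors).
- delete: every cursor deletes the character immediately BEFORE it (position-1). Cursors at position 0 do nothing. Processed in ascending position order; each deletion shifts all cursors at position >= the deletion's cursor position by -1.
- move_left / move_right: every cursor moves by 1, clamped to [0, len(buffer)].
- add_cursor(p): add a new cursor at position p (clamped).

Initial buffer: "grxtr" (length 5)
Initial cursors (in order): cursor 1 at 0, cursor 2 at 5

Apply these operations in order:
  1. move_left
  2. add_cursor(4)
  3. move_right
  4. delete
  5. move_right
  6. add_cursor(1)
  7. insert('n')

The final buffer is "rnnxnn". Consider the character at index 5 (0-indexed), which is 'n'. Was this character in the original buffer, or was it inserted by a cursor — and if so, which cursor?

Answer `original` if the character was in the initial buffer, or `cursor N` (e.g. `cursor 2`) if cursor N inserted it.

After op 1 (move_left): buffer="grxtr" (len 5), cursors c1@0 c2@4, authorship .....
After op 2 (add_cursor(4)): buffer="grxtr" (len 5), cursors c1@0 c2@4 c3@4, authorship .....
After op 3 (move_right): buffer="grxtr" (len 5), cursors c1@1 c2@5 c3@5, authorship .....
After op 4 (delete): buffer="rx" (len 2), cursors c1@0 c2@2 c3@2, authorship ..
After op 5 (move_right): buffer="rx" (len 2), cursors c1@1 c2@2 c3@2, authorship ..
After op 6 (add_cursor(1)): buffer="rx" (len 2), cursors c1@1 c4@1 c2@2 c3@2, authorship ..
After op 7 (insert('n')): buffer="rnnxnn" (len 6), cursors c1@3 c4@3 c2@6 c3@6, authorship .14.23
Authorship (.=original, N=cursor N): . 1 4 . 2 3
Index 5: author = 3

Answer: cursor 3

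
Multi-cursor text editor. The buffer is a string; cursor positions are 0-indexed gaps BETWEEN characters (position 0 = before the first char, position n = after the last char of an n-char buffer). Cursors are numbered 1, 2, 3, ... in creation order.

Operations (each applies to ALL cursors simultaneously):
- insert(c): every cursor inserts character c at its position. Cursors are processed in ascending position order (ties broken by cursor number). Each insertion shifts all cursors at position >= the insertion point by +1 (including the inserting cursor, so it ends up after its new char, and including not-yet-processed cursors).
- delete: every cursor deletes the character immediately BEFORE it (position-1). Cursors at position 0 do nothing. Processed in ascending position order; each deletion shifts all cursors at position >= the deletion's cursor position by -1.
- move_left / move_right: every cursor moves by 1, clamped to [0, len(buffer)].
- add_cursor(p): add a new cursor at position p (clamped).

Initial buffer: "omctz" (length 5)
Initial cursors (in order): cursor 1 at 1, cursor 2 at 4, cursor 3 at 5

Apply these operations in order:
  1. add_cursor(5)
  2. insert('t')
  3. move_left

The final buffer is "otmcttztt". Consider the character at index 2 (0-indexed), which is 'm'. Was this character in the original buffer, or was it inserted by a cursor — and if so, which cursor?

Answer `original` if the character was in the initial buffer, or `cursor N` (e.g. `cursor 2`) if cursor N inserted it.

After op 1 (add_cursor(5)): buffer="omctz" (len 5), cursors c1@1 c2@4 c3@5 c4@5, authorship .....
After op 2 (insert('t')): buffer="otmcttztt" (len 9), cursors c1@2 c2@6 c3@9 c4@9, authorship .1...2.34
After op 3 (move_left): buffer="otmcttztt" (len 9), cursors c1@1 c2@5 c3@8 c4@8, authorship .1...2.34
Authorship (.=original, N=cursor N): . 1 . . . 2 . 3 4
Index 2: author = original

Answer: original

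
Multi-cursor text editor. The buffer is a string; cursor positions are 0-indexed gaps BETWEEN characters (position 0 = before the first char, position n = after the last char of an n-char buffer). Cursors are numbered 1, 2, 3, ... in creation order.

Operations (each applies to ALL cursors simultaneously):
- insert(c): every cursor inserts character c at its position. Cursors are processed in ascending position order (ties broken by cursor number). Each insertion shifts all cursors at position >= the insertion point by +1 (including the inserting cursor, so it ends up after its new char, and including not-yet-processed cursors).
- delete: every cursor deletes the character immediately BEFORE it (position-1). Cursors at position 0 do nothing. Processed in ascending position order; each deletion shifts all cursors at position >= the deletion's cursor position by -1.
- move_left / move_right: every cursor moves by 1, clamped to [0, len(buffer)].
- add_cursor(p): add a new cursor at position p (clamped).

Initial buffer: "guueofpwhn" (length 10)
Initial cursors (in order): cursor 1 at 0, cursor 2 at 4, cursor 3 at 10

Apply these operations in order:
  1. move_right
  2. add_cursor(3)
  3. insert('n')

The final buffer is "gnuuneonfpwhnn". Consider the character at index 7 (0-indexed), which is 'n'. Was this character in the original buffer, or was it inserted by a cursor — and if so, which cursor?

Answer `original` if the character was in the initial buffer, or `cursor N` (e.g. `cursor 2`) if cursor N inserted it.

After op 1 (move_right): buffer="guueofpwhn" (len 10), cursors c1@1 c2@5 c3@10, authorship ..........
After op 2 (add_cursor(3)): buffer="guueofpwhn" (len 10), cursors c1@1 c4@3 c2@5 c3@10, authorship ..........
After op 3 (insert('n')): buffer="gnuuneonfpwhnn" (len 14), cursors c1@2 c4@5 c2@8 c3@14, authorship .1..4..2.....3
Authorship (.=original, N=cursor N): . 1 . . 4 . . 2 . . . . . 3
Index 7: author = 2

Answer: cursor 2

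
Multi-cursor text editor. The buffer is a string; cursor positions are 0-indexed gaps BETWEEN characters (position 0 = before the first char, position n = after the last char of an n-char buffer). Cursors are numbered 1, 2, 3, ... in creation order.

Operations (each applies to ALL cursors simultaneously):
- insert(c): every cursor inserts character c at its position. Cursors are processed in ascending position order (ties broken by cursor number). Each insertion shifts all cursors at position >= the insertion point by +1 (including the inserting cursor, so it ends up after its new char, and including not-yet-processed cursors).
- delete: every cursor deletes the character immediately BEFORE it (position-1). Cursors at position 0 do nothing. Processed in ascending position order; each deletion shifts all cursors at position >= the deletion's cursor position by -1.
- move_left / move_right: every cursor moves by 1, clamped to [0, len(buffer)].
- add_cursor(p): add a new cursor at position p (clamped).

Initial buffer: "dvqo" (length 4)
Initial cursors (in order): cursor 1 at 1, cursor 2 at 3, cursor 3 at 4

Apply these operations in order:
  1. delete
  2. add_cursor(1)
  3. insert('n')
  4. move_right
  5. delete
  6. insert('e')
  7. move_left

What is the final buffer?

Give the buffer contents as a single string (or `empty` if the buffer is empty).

After op 1 (delete): buffer="v" (len 1), cursors c1@0 c2@1 c3@1, authorship .
After op 2 (add_cursor(1)): buffer="v" (len 1), cursors c1@0 c2@1 c3@1 c4@1, authorship .
After op 3 (insert('n')): buffer="nvnnn" (len 5), cursors c1@1 c2@5 c3@5 c4@5, authorship 1.234
After op 4 (move_right): buffer="nvnnn" (len 5), cursors c1@2 c2@5 c3@5 c4@5, authorship 1.234
After op 5 (delete): buffer="n" (len 1), cursors c1@1 c2@1 c3@1 c4@1, authorship 1
After op 6 (insert('e')): buffer="neeee" (len 5), cursors c1@5 c2@5 c3@5 c4@5, authorship 11234
After op 7 (move_left): buffer="neeee" (len 5), cursors c1@4 c2@4 c3@4 c4@4, authorship 11234

Answer: neeee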